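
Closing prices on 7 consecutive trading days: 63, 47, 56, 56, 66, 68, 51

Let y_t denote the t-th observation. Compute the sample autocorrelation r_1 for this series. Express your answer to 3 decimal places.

-0.097

Mean ȳ = (63 + 47 + 56 + 56 + 66 + 68 + 51)/7 = 58.1429
Deviations from mean: 4.8571, -11.1429, -2.1429, -2.1429, 7.8571, 9.8571, -7.1429
Σ(y_t−ȳ)(y_{t+1}−ȳ) = (-54.1224) + (23.8776) + (4.5918) + (-16.8367) + (77.4490) + (-70.4082) = -35.4490
Denominator Σ(y_t−ȳ)² = 366.8571
r_1 = -35.4490 / 366.8571 = -0.097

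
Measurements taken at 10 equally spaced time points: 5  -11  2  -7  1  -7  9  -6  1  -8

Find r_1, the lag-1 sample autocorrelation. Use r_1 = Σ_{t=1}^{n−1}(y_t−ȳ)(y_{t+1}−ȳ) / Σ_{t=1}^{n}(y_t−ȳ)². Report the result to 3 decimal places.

Mean ȳ = (5 − 11 + 2 − 7 + 1 − 7 + 9 − 6 + 1 − 8)/10 = -2.1000
Numerator Σ_{t=1}^{9}(y_t−ȳ)(y_{t+1}−ȳ) = -278.2100
Denominator Σ(y_t−ȳ)² = 386.9000
r_1 = -278.2100 / 386.9000 = -0.719

-0.719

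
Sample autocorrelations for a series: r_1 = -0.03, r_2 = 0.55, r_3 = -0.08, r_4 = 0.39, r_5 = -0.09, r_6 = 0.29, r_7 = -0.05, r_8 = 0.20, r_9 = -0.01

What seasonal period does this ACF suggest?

2

The largest autocorrelation is r_2 = 0.55, with weaker echoes at lags 4 (0.39), 6 (0.29) and 8 (0.20); the remaining lags stay at or below -0.01.
The dominant spike at lag 2 indicates a seasonal period of 2.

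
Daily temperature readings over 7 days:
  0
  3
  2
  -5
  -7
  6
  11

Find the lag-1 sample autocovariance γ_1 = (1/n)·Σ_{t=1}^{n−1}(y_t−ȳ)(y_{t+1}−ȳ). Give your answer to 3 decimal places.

7.770

Mean ȳ = (0 + 3 + 2 − 5 − 7 + 6 + 11)/7 = 1.4286
Deviations: -1.4286, 1.5714, 0.5714, -6.4286, -8.4286, 4.5714, 9.5714
Σ_{t=1}^{6}(y_t−ȳ)(y_{t+1}−ȳ) = 54.3878
γ_1 = 54.3878 / 7 = 7.770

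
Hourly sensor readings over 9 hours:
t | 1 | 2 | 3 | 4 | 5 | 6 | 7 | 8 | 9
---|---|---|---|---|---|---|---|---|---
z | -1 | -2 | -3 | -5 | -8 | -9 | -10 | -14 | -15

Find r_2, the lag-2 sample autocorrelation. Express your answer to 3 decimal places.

0.323

Mean z̄ = (-1 − 2 − 3 − 5 − 8 − 9 − 10 − 14 − 15)/9 = -7.4444
Numerator Σ_{t=1}^{7}(z_t−z̄)(z_{t+2}−z̄) = 66.6049
Denominator Σ(z_t−z̄)² = 206.2222
r_2 = 66.6049 / 206.2222 = 0.323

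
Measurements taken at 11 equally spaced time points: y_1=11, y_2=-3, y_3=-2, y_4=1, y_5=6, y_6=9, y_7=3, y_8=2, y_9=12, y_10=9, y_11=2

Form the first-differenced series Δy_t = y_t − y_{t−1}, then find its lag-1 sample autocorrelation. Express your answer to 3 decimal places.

-0.005

First differences Δy: -14, 1, 3, 5, 3, -6, -1, 10, -3, -7
Mean of differences = -0.9000
Numerator Σ(Δy_t−Δȳ)(Δy_{t+1}−Δȳ) = -2.0100
Denominator Σ(Δy_t−Δȳ)² = 426.9000
r_1(Δy) = -2.0100 / 426.9000 = -0.005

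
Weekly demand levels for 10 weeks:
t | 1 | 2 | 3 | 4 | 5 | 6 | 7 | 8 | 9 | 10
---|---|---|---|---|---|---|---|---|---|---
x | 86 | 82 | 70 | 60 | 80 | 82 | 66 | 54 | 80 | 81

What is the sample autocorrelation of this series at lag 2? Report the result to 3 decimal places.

Mean x̄ = (86 + 82 + 70 + 60 + 80 + 82 + 66 + 54 + 80 + 81)/10 = 74.1000
Numerator Σ_{t=1}^{8}(x_t−x̄)(x_{t+2}−x̄) = -688.8200
Denominator Σ(x_t−x̄)² = 1068.9000
r_2 = -688.8200 / 1068.9000 = -0.644

-0.644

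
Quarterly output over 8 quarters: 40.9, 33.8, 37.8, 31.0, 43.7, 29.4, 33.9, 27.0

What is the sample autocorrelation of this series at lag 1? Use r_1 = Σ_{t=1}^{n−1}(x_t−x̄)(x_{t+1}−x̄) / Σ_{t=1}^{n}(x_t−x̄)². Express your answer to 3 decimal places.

-0.390

Mean x̄ = (40.9 + 33.8 + 37.8 + 31.0 + 43.7 + 29.4 + 33.9 + 27.0)/8 = 34.6875
Deviations from mean: 6.2125, -0.8875, 3.1125, -3.6875, 9.0125, -5.2875, -0.7875, -7.6875
Numerator Σ_{t=1}^{7}(x_t−x̄)(x_{t+1}−x̄) = -90.4227
Denominator Σ(x_t−x̄)² = 231.5688
r_1 = -90.4227 / 231.5688 = -0.390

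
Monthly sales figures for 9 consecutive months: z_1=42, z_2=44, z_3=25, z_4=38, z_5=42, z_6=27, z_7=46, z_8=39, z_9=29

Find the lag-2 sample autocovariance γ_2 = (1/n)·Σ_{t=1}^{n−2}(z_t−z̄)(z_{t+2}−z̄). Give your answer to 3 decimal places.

-18.978

Mean z̄ = (42 + 44 + 25 + 38 + 42 + 27 + 46 + 39 + 29)/9 = 36.8889
Σ_{t=1}^{7}(z_t−z̄)(z_{t+2}−z̄) = -170.8025
γ_2 = -170.8025 / 9 = -18.978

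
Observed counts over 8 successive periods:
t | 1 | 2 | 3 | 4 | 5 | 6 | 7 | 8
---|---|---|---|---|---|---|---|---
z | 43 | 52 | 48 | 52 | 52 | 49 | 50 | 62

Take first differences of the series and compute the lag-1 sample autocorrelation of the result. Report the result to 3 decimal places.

-0.209

First differences Δz: 9, -4, 4, 0, -3, 1, 12
Mean of differences = 2.7143
Numerator Σ(Δz_t−Δz̄)(Δz_{t+1}−Δz̄) = -44.9388
Denominator Σ(Δz_t−Δz̄)² = 215.4286
r_1(Δz) = -44.9388 / 215.4286 = -0.209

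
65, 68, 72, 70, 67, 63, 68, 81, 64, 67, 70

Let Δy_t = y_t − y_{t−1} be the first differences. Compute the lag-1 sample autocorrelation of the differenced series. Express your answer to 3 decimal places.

-0.354

First differences Δy: 3, 4, -2, -3, -4, 5, 13, -17, 3, 3
Mean of differences = 0.5000
Numerator Σ(Δy_t−Δȳ)(Δy_{t+1}−Δȳ) = -195.7500
Denominator Σ(Δy_t−Δȳ)² = 552.5000
r_1(Δy) = -195.7500 / 552.5000 = -0.354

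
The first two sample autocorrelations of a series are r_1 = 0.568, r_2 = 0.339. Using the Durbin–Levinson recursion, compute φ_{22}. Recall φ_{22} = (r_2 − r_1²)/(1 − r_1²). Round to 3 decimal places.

φ_{22} = (r_2 − r_1²) / (1 − r_1²)
r_1² = (0.568)² = 0.322624
Numerator = 0.339 − 0.3226 = 0.0164; denominator = 1 − 0.3226 = 0.6774
φ_{22} = 0.0164 / 0.6774 = 0.024

0.024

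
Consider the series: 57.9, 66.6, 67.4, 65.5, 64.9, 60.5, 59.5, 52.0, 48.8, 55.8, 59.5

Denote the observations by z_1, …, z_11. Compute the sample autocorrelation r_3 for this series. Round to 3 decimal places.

Mean z̄ = (57.9 + 66.6 + 67.4 + 65.5 + 64.9 + 60.5 + 59.5 + 52.0 + 48.8 + 55.8 + 59.5)/11 = 59.8545
Numerator Σ_{t=1}^{8}(z_t−z̄)(z_{t+3}−z̄) = -16.6744
Denominator Σ(z_t−z̄)² = 364.5873
r_3 = -16.6744 / 364.5873 = -0.046

-0.046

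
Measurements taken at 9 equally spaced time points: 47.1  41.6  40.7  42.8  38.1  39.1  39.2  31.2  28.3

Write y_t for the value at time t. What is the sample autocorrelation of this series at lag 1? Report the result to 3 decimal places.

0.416

Mean ȳ = (47.1 + 41.6 + 40.7 + 42.8 + 38.1 + 39.1 + 39.2 + 31.2 + 28.3)/9 = 38.6778
Numerator Σ_{t=1}^{8}(y_t−ȳ)(y_{t+1}−ȳ) = 110.1495
Denominator Σ(y_t−ȳ)² = 264.9556
r_1 = 110.1495 / 264.9556 = 0.416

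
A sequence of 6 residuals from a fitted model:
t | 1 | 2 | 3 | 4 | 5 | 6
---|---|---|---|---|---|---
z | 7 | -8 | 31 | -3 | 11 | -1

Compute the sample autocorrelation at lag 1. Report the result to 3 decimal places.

-0.686

Mean z̄ = (7 − 8 + 31 − 3 + 11 − 1)/6 = 6.1667
Deviations from mean: 0.8333, -14.1667, 24.8333, -9.1667, 4.8333, -7.1667
Numerator Σ_{t=1}^{5}(z_t−z̄)(z_{t+1}−z̄) = -670.1944
Denominator Σ(z_t−z̄)² = 976.8333
r_1 = -670.1944 / 976.8333 = -0.686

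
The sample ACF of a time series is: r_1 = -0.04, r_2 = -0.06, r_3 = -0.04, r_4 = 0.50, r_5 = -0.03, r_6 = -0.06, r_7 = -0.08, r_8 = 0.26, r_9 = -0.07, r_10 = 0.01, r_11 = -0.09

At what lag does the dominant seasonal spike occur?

The largest autocorrelation is r_4 = 0.50, with a weaker echo at lag 8 (0.26); the remaining lags stay at or below 0.01.
The dominant spike at lag 4 indicates a seasonal period of 4.

4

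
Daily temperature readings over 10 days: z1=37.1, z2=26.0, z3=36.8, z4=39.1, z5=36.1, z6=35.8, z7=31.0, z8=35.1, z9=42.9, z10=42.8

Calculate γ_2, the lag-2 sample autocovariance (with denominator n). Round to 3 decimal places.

Mean z̄ = (37.1 + 26.0 + 36.8 + 39.1 + 36.1 + 35.8 + 31.0 + 35.1 + 42.9 + 42.8)/10 = 36.2700
Σ_{t=1}^{8}(z_t−z̄)(z_{t+2}−z̄) = -71.1788
γ_2 = -71.1788 / 10 = -7.118

-7.118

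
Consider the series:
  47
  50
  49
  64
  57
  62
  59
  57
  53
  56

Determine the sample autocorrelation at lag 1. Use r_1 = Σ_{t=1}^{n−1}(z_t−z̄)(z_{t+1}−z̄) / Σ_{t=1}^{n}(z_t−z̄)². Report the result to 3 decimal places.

0.260

Mean z̄ = (47 + 50 + 49 + 64 + 57 + 62 + 59 + 57 + 53 + 56)/10 = 55.4000
Numerator Σ_{t=1}^{9}(z_t−z̄)(z_{t+1}−z̄) = 73.4400
Denominator Σ(z_t−z̄)² = 282.4000
r_1 = 73.4400 / 282.4000 = 0.260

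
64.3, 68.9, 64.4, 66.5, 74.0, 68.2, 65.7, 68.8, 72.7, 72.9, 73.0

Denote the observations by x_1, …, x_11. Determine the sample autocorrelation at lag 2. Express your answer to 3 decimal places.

-0.104

Mean x̄ = (64.3 + 68.9 + 64.4 + 66.5 + 74.0 + 68.2 + 65.7 + 68.8 + 72.7 + 72.9 + 73.0)/11 = 69.0364
Numerator Σ_{t=1}^{9}(x_t−x̄)(x_{t+2}−x̄) = -13.5645
Denominator Σ(x_t−x̄)² = 130.9655
r_2 = -13.5645 / 130.9655 = -0.104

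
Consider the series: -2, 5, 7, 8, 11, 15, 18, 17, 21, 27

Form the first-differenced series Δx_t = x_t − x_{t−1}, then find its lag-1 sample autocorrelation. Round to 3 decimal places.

First differences Δx: 7, 2, 1, 3, 4, 3, -1, 4, 6
Mean of differences = 3.2222
Numerator Σ(Δx_t−Δx̄)(Δx_{t+1}−Δx̄) = -1.9383
Denominator Σ(Δx_t−Δx̄)² = 47.5556
r_1(Δx) = -1.9383 / 47.5556 = -0.041

-0.041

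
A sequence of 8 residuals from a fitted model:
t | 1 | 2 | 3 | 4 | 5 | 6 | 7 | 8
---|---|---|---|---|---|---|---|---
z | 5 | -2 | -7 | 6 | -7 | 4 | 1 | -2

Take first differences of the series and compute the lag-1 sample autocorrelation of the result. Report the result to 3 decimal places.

-0.669

First differences Δz: -7, -5, 13, -13, 11, -3, -3
Mean of differences = -1.0000
Numerator Σ(Δz_t−Δz̄)(Δz_{t+1}−Δz̄) = -364.0000
Denominator Σ(Δz_t−Δz̄)² = 544.0000
r_1(Δz) = -364.0000 / 544.0000 = -0.669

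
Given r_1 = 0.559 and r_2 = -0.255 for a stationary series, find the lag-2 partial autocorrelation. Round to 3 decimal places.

φ_{22} = (r_2 − r_1²) / (1 − r_1²)
r_1² = (0.559)² = 0.312481
Numerator = -0.255 − 0.3125 = -0.5675; denominator = 1 − 0.3125 = 0.6875
φ_{22} = -0.5675 / 0.6875 = -0.825

-0.825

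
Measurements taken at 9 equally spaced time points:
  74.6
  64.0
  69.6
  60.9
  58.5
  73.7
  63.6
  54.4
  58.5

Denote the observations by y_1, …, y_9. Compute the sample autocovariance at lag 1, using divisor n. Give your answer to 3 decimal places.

-0.031

Mean ȳ = (74.6 + 64.0 + 69.6 + 60.9 + 58.5 + 73.7 + 63.6 + 54.4 + 58.5)/9 = 64.2000
Σ_{t=1}^{8}(y_t−ȳ)(y_{t+1}−ȳ) = -0.2800
γ_1 = -0.2800 / 9 = -0.031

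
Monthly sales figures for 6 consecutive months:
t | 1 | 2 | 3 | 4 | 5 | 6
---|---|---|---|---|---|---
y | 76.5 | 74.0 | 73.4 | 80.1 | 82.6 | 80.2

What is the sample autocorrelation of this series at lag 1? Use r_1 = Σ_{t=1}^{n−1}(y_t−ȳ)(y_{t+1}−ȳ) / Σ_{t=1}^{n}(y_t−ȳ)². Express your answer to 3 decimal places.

0.490

Mean ȳ = (76.5 + 74.0 + 73.4 + 80.1 + 82.6 + 80.2)/6 = 77.8000
Numerator Σ_{t=1}^{5}(y_t−ȳ)(y_{t+1}−ȳ) = 34.1000
Denominator Σ(y_t−ȳ)² = 69.5800
r_1 = 34.1000 / 69.5800 = 0.490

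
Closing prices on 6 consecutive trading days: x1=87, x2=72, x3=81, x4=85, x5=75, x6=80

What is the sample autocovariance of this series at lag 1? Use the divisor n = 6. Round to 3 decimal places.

Mean x̄ = (87 + 72 + 81 + 85 + 75 + 80)/6 = 80.0000
Σ_{t=1}^{5}(x_t−x̄)(x_{t+1}−x̄) = -84.0000
γ_1 = -84.0000 / 6 = -14.000

-14.000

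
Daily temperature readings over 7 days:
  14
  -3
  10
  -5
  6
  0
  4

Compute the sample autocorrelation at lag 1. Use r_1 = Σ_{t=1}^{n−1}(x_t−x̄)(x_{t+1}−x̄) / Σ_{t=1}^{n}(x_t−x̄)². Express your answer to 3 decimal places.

-0.685

Mean x̄ = (14 − 3 + 10 − 5 + 6 + 0 + 4)/7 = 3.7143
Deviations from mean: 10.2857, -6.7143, 6.2857, -8.7143, 2.2857, -3.7143, 0.2857
Numerator Σ_{t=1}^{6}(x_t−x̄)(x_{t+1}−x̄) = -195.5102
Denominator Σ(x_t−x̄)² = 285.4286
r_1 = -195.5102 / 285.4286 = -0.685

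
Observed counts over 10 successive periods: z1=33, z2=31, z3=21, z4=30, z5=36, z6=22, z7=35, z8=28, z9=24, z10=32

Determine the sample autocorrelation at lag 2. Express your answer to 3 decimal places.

-0.302

Mean z̄ = (33 + 31 + 21 + 30 + 36 + 22 + 35 + 28 + 24 + 32)/10 = 29.2000
Numerator Σ_{t=1}^{8}(z_t−z̄)(z_{t+2}−z̄) = -76.6800
Denominator Σ(z_t−z̄)² = 253.6000
r_2 = -76.6800 / 253.6000 = -0.302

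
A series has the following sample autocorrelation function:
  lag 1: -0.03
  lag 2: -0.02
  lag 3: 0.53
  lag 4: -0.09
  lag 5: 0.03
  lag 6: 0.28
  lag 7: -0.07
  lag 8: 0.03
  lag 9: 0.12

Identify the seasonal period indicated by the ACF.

The largest autocorrelation is r_3 = 0.53, with a weaker echo at lag 6 (0.28); the remaining lags stay at or below 0.12.
The dominant spike at lag 3 indicates a seasonal period of 3.

3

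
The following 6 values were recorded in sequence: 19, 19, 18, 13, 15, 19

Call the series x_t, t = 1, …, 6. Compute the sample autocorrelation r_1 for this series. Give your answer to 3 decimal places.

0.197

Mean x̄ = (19 + 19 + 18 + 13 + 15 + 19)/6 = 17.1667
Deviations from mean: 1.8333, 1.8333, 0.8333, -4.1667, -2.1667, 1.8333
Σ(x_t−x̄)(x_{t+1}−x̄) = (3.3611) + (1.5278) + (-3.4722) + (9.0278) + (-3.9722) = 6.4722
Denominator Σ(x_t−x̄)² = 32.8333
r_1 = 6.4722 / 32.8333 = 0.197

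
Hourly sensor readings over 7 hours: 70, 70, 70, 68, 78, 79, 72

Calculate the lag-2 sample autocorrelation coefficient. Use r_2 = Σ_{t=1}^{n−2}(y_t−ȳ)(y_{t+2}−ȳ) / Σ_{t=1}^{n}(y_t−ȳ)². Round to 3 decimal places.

-0.254

Mean ȳ = (70 + 70 + 70 + 68 + 78 + 79 + 72)/7 = 72.4286
Deviations from mean: -2.4286, -2.4286, -2.4286, -4.4286, 5.5714, 6.5714, -0.4286
Numerator Σ_{t=1}^{5}(y_t−ȳ)(y_{t+2}−ȳ) = -28.3673
Denominator Σ(y_t−ȳ)² = 111.7143
r_2 = -28.3673 / 111.7143 = -0.254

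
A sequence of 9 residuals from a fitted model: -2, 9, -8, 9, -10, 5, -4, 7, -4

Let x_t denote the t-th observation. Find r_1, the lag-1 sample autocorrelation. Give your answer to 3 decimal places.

Mean x̄ = (-2 + 9 − 8 + 9 − 10 + 5 − 4 + 7 − 4)/9 = 0.2222
Numerator Σ_{t=1}^{8}(x_t−x̄)(x_{t+1}−x̄) = -379.8272
Denominator Σ(x_t−x̄)² = 435.5556
r_1 = -379.8272 / 435.5556 = -0.872

-0.872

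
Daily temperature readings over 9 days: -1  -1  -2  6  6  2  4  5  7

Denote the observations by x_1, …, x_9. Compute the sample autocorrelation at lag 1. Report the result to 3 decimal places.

0.370

Mean x̄ = (-1 − 1 − 2 + 6 + 6 + 2 + 4 + 5 + 7)/9 = 2.8889
Numerator Σ_{t=1}^{8}(x_t−x̄)(x_{t+1}−x̄) = 35.8765
Denominator Σ(x_t−x̄)² = 96.8889
r_1 = 35.8765 / 96.8889 = 0.370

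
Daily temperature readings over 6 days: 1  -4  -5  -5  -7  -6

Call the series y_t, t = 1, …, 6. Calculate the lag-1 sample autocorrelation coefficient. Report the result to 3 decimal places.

Mean ȳ = (1 − 4 − 5 − 5 − 7 − 6)/6 = -4.3333
Deviations from mean: 5.3333, 0.3333, -0.6667, -0.6667, -2.6667, -1.6667
Numerator Σ_{t=1}^{5}(y_t−ȳ)(y_{t+1}−ȳ) = 8.2222
Denominator Σ(y_t−ȳ)² = 39.3333
r_1 = 8.2222 / 39.3333 = 0.209

0.209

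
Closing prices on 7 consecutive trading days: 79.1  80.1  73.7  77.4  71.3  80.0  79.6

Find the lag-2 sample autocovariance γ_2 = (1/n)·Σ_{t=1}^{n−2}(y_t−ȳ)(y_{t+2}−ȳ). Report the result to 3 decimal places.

Mean ȳ = (79.1 + 80.1 + 73.7 + 77.4 + 71.3 + 80.0 + 79.6)/7 = 77.3143
Σ_{t=1}^{5}(y_t−ȳ)(y_{t+2}−ȳ) = 2.0053
γ_2 = 2.0053 / 7 = 0.286

0.286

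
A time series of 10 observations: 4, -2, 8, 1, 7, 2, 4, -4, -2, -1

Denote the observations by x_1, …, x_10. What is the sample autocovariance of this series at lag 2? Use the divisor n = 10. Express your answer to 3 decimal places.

Mean x̄ = (4 − 2 + 8 + 1 + 7 + 2 + 4 − 4 − 2 − 1)/10 = 1.7000
Σ_{t=1}^{8}(x_t−x̄)(x_{t+2}−x̄) = 67.6200
γ_2 = 67.6200 / 10 = 6.762

6.762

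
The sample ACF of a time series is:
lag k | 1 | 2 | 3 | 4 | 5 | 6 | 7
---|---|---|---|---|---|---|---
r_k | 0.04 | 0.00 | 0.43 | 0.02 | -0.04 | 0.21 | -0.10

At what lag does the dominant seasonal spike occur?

3

The largest autocorrelation is r_3 = 0.43, with a weaker echo at lag 6 (0.21); the remaining lags stay at or below 0.04.
The dominant spike at lag 3 indicates a seasonal period of 3.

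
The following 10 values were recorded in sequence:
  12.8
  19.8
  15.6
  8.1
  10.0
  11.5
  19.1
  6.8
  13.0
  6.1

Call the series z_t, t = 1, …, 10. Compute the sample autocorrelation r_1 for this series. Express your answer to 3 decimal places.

Mean z̄ = (12.8 + 19.8 + 15.6 + 8.1 + 10.0 + 11.5 + 19.1 + 6.8 + 13.0 + 6.1)/10 = 12.2800
Numerator Σ_{t=1}^{9}(z_t−z̄)(z_{t+1}−z̄) = -24.7804
Denominator Σ(z_t−z̄)² = 206.3760
r_1 = -24.7804 / 206.3760 = -0.120

-0.120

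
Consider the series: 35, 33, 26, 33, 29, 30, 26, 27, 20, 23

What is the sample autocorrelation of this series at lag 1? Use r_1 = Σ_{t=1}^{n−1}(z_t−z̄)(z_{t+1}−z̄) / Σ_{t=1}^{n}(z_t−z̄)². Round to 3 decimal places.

Mean z̄ = (35 + 33 + 26 + 33 + 29 + 30 + 26 + 27 + 20 + 23)/10 = 28.2000
Numerator Σ_{t=1}^{9}(z_t−z̄)(z_{t+1}−z̄) = 67.9600
Denominator Σ(z_t−z̄)² = 201.6000
r_1 = 67.9600 / 201.6000 = 0.337

0.337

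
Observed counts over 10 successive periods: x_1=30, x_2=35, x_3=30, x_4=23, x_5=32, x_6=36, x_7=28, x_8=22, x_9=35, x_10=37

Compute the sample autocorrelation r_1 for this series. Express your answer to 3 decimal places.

Mean x̄ = (30 + 35 + 30 + 23 + 32 + 36 + 28 + 22 + 35 + 37)/10 = 30.8000
Numerator Σ_{t=1}^{9}(x_t−x̄)(x_{t+1}−x̄) = -4.4400
Denominator Σ(x_t−x̄)² = 249.6000
r_1 = -4.4400 / 249.6000 = -0.018

-0.018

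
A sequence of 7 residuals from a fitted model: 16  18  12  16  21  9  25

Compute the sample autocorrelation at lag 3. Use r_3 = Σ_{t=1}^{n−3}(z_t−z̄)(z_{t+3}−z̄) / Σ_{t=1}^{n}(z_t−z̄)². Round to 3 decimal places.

Mean z̄ = (16 + 18 + 12 + 16 + 21 + 9 + 25)/7 = 16.7143
Σ(z_t−z̄)(z_{t+3}−z̄) = (0.5102) + (5.5102) + (36.3673) + (-5.9184) = 36.4694
Denominator Σ(z_t−z̄)² = 171.4286
r_3 = 36.4694 / 171.4286 = 0.213

0.213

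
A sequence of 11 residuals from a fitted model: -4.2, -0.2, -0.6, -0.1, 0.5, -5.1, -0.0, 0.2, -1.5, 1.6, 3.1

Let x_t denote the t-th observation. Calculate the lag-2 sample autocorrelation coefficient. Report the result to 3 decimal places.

-0.128

Mean x̄ = (-4.2 − 0.2 − 0.6 − 0.1 + 0.5 − 5.1 − 0.0 + 0.2 − 1.5 + 1.6 + 3.1)/11 = -0.5727
Numerator Σ_{t=1}^{9}(x_t−x̄)(x_{t+2}−x̄) = -7.0360
Denominator Σ(x_t−x̄)² = 55.1618
r_2 = -7.0360 / 55.1618 = -0.128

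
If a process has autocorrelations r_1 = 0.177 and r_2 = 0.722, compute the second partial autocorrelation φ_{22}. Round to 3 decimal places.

0.713

φ_{22} = (r_2 − r_1²) / (1 − r_1²)
r_1² = (0.177)² = 0.031329
Numerator = 0.722 − 0.0313 = 0.6907; denominator = 1 − 0.0313 = 0.9687
φ_{22} = 0.6907 / 0.9687 = 0.713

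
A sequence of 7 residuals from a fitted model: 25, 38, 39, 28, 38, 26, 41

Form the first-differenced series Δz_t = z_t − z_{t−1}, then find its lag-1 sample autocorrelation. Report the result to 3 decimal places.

-0.534

First differences Δz: 13, 1, -11, 10, -12, 15
Mean of differences = 2.6667
Numerator Σ(Δz_t−Δz̄)(Δz_{t+1}−Δz̄) = -383.1111
Denominator Σ(Δz_t−Δz̄)² = 717.3333
r_1(Δz) = -383.1111 / 717.3333 = -0.534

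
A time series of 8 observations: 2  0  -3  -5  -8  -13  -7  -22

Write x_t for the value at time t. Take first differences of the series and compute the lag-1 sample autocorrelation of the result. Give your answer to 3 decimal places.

First differences Δx: -2, -3, -2, -3, -5, 6, -15
Mean of differences = -3.4286
Numerator Σ(Δx_t−Δx̄)(Δx_{t+1}−Δx̄) = -122.7551
Denominator Σ(Δx_t−Δx̄)² = 229.7143
r_1(Δx) = -122.7551 / 229.7143 = -0.534

-0.534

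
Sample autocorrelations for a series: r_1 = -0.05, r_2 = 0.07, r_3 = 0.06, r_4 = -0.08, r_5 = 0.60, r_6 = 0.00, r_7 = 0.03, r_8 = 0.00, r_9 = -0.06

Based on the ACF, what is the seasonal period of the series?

The largest autocorrelation is r_5 = 0.60; the remaining lags stay at or below 0.07.
The dominant spike at lag 5 indicates a seasonal period of 5.

5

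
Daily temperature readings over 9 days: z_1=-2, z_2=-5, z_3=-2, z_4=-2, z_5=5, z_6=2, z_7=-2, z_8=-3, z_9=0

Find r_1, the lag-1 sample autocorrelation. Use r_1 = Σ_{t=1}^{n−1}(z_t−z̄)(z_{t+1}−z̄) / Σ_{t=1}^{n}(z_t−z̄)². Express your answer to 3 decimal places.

0.257

Mean z̄ = (-2 − 5 − 2 − 2 + 5 + 2 − 2 − 3 + 0)/9 = -1.0000
Numerator Σ_{t=1}^{8}(z_t−z̄)(z_{t+1}−z̄) = 18.0000
Denominator Σ(z_t−z̄)² = 70.0000
r_1 = 18.0000 / 70.0000 = 0.257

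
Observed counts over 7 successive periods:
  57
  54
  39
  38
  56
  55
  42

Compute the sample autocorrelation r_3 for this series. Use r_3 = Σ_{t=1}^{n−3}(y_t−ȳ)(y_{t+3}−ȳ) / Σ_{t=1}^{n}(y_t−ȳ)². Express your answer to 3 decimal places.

Mean ȳ = (57 + 54 + 39 + 38 + 56 + 55 + 42)/7 = 48.7143
Σ(y_t−ȳ)(y_{t+3}−ȳ) = (-88.7755) + (38.5102) + (-61.0612) + (71.9388) = -39.3878
Denominator Σ(y_t−ȳ)² = 443.4286
r_3 = -39.3878 / 443.4286 = -0.089

-0.089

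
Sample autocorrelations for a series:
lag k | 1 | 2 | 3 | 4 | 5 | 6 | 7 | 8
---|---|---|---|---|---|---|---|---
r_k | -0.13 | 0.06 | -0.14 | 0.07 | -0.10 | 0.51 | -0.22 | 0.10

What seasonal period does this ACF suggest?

The largest autocorrelation is r_6 = 0.51; the remaining lags stay at or below 0.10.
The dominant spike at lag 6 indicates a seasonal period of 6.

6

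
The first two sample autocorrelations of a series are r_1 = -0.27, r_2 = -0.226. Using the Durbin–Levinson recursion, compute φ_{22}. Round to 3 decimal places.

φ_{22} = (r_2 − r_1²) / (1 − r_1²)
r_1² = (-0.27)² = 0.0729
Numerator = -0.226 − 0.0729 = -0.2989; denominator = 1 − 0.0729 = 0.9271
φ_{22} = -0.2989 / 0.9271 = -0.322

-0.322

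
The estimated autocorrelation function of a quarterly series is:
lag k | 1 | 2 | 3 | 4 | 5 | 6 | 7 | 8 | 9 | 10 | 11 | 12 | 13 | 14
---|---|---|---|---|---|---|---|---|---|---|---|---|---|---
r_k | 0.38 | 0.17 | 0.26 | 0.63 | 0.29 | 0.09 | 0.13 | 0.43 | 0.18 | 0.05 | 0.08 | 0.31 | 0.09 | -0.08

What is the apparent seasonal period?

The largest autocorrelation is r_4 = 0.63, with a weaker echo at lag 8 (0.43); the remaining lags stay at or below 0.38. The elevated value at lag 1 (0.38), dropping to 0.17 at lag 2, reflects decaying short-term dependence rather than seasonality.
The dominant spike at lag 4 indicates a seasonal period of 4.

4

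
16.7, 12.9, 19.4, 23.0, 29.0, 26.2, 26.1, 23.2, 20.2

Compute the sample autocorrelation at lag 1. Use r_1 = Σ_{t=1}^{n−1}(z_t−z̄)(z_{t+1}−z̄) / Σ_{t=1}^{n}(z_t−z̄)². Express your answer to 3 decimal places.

Mean z̄ = (16.7 + 12.9 + 19.4 + 23.0 + 29.0 + 26.2 + 26.1 + 23.2 + 20.2)/9 = 21.8556
Numerator Σ_{t=1}^{8}(z_t−z̄)(z_{t+1}−z̄) = 126.4869
Denominator Σ(z_t−z̄)² = 206.6022
r_1 = 126.4869 / 206.6022 = 0.612

0.612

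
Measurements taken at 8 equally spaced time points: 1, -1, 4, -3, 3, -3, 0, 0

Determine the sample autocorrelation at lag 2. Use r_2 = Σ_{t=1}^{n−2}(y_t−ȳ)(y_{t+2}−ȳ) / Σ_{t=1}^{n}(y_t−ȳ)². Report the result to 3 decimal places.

0.620

Mean ȳ = (1 − 1 + 4 − 3 + 3 − 3 + 0 + 0)/8 = 0.1250
Deviations from mean: 0.8750, -1.1250, 3.8750, -3.1250, 2.8750, -3.1250, -0.1250, -0.1250
Σ(y_t−ȳ)(y_{t+2}−ȳ) = (3.3906) + (3.5156) + (11.1406) + (9.7656) + (-0.3594) + (0.3906) = 27.8438
Denominator Σ(y_t−ȳ)² = 44.8750
r_2 = 27.8438 / 44.8750 = 0.620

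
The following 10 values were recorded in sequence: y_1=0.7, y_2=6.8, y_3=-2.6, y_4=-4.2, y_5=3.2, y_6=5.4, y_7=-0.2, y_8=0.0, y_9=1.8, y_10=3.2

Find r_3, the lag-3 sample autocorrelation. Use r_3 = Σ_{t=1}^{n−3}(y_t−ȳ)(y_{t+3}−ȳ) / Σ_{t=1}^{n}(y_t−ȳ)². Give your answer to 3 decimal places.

Mean ȳ = (0.7 + 6.8 − 2.6 − 4.2 + 3.2 + 5.4 − 0.2 + 0.0 + 1.8 + 3.2)/10 = 1.4100
Σ(y_t−ȳ)(y_{t+3}−ȳ) = (3.9831) + (9.6481) + (-15.9999) + (9.0321) + (-2.5239) + (1.5561) + (-2.8819) = 2.8137
Denominator Σ(y_t−ȳ)² = 104.1690
r_3 = 2.8137 / 104.1690 = 0.027

0.027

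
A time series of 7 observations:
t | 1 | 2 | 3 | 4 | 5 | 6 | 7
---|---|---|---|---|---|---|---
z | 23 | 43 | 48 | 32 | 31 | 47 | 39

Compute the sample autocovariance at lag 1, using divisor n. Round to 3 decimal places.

Mean z̄ = (23 + 43 + 48 + 32 + 31 + 47 + 39)/7 = 37.5714
Deviations: -14.5714, 5.4286, 10.4286, -5.5714, -6.5714, 9.4286, 1.4286
Σ_{t=1}^{6}(z_t−z̄)(z_{t+1}−z̄) = -92.4694
γ_1 = -92.4694 / 7 = -13.210

-13.210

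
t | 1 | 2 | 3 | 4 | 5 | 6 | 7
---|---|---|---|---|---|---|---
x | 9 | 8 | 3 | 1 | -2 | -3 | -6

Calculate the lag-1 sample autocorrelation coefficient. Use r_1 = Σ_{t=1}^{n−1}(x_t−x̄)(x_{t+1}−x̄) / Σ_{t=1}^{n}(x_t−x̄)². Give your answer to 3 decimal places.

0.574

Mean x̄ = (9 + 8 + 3 + 1 − 2 − 3 − 6)/7 = 1.4286
Deviations from mean: 7.5714, 6.5714, 1.5714, -0.4286, -3.4286, -4.4286, -7.4286
Numerator Σ_{t=1}^{6}(x_t−x̄)(x_{t+1}−x̄) = 108.9592
Denominator Σ(x_t−x̄)² = 189.7143
r_1 = 108.9592 / 189.7143 = 0.574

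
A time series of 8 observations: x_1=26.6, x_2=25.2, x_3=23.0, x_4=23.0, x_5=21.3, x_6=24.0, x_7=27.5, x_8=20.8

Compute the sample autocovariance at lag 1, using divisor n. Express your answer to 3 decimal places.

-0.698

Mean x̄ = (26.6 + 25.2 + 23.0 + 23.0 + 21.3 + 24.0 + 27.5 + 20.8)/8 = 23.9250
Deviations: 2.6750, 1.2750, -0.9250, -0.9250, -2.6250, 0.0750, 3.5750, -3.1250
Σ_{t=1}^{7}(x_t−x̄)(x_{t+1}−x̄) = -5.5856
γ_1 = -5.5856 / 8 = -0.698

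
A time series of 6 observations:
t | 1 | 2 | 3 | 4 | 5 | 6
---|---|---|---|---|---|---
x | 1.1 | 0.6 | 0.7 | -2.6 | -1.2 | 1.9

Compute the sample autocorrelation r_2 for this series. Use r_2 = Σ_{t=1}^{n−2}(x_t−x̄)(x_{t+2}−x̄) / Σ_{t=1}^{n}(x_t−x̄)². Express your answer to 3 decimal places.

Mean x̄ = (1.1 + 0.6 + 0.7 − 2.6 − 1.2 + 1.9)/6 = 0.0833
Numerator Σ_{t=1}^{4}(x_t−x̄)(x_{t+2}−x̄) = -6.4256
Denominator Σ(x_t−x̄)² = 13.8283
r_2 = -6.4256 / 13.8283 = -0.465

-0.465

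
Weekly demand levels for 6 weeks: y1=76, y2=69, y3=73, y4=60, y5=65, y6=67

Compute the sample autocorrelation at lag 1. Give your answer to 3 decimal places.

Mean ȳ = (76 + 69 + 73 + 60 + 65 + 67)/6 = 68.3333
Deviations from mean: 7.6667, 0.6667, 4.6667, -8.3333, -3.3333, -1.3333
Numerator Σ_{t=1}^{5}(y_t−ȳ)(y_{t+1}−ȳ) = 1.5556
Denominator Σ(y_t−ȳ)² = 163.3333
r_1 = 1.5556 / 163.3333 = 0.010

0.010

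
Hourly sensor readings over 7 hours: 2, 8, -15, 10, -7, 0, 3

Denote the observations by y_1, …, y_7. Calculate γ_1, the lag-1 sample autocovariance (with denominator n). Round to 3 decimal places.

-46.207

Mean ȳ = (2 + 8 − 15 + 10 − 7 + 0 + 3)/7 = 0.1429
Σ_{t=1}^{6}(y_t−ȳ)(y_{t+1}−ȳ) = -323.4490
γ_1 = -323.4490 / 7 = -46.207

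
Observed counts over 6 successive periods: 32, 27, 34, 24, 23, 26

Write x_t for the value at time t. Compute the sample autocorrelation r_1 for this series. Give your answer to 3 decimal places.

-0.056

Mean x̄ = (32 + 27 + 34 + 24 + 23 + 26)/6 = 27.6667
Deviations from mean: 4.3333, -0.6667, 6.3333, -3.6667, -4.6667, -1.6667
Σ(x_t−x̄)(x_{t+1}−x̄) = (-2.8889) + (-4.2222) + (-23.2222) + (17.1111) + (7.7778) = -5.4444
Denominator Σ(x_t−x̄)² = 97.3333
r_1 = -5.4444 / 97.3333 = -0.056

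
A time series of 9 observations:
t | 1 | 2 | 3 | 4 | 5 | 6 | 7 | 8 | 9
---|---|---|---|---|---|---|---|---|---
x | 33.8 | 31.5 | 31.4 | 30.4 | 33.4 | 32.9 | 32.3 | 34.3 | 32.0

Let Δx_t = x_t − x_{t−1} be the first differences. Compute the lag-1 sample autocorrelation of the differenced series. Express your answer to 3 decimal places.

-0.367

First differences Δx: -2.3, -0.1, -1.0, 3.0, -0.5, -0.6, 2.0, -2.3
Mean of differences = -0.2250
Numerator Σ(Δx_t−Δx̄)(Δx_{t+1}−Δx̄) = -9.0906
Denominator Σ(Δx_t−Δx̄)² = 24.7950
r_1(Δx) = -9.0906 / 24.7950 = -0.367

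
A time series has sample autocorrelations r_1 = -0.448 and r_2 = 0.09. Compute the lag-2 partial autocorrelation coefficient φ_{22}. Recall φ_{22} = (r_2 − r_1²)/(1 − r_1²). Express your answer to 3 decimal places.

-0.139

φ_{22} = (r_2 − r_1²) / (1 − r_1²)
r_1² = (-0.448)² = 0.200704
Numerator = 0.09 − 0.2007 = -0.1107; denominator = 1 − 0.2007 = 0.7993
φ_{22} = -0.1107 / 0.7993 = -0.139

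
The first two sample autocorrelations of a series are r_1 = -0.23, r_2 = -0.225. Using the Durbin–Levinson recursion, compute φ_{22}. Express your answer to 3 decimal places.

-0.293

φ_{22} = (r_2 − r_1²) / (1 − r_1²)
r_1² = (-0.23)² = 0.0529
Numerator = -0.225 − 0.0529 = -0.2779; denominator = 1 − 0.0529 = 0.9471
φ_{22} = -0.2779 / 0.9471 = -0.293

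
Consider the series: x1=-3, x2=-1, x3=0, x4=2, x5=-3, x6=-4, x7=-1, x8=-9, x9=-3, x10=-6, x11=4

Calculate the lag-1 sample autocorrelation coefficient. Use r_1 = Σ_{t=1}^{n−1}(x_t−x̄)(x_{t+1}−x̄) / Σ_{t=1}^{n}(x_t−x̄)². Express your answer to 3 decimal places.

-0.126

Mean x̄ = (-3 − 1 + 0 + 2 − 3 − 4 − 1 − 9 − 3 − 6 + 4)/11 = -2.1818
Numerator Σ_{t=1}^{10}(x_t−x̄)(x_{t+1}−x̄) = -16.3058
Denominator Σ(x_t−x̄)² = 129.6364
r_1 = -16.3058 / 129.6364 = -0.126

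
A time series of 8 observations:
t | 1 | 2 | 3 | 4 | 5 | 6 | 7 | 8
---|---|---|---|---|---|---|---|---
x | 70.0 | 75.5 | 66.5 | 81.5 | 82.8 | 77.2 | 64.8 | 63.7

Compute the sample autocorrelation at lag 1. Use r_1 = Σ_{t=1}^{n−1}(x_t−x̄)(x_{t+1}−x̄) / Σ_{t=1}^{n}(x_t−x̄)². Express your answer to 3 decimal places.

0.226

Mean x̄ = (70.0 + 75.5 + 66.5 + 81.5 + 82.8 + 77.2 + 64.8 + 63.7)/8 = 72.7500
Deviations from mean: -2.7500, 2.7500, -6.2500, 8.7500, 10.0500, 4.4500, -7.9500, -9.0500
Numerator Σ_{t=1}^{7}(x_t−x̄)(x_{t+1}−x̄) = 89.7925
Denominator Σ(x_t−x̄)² = 396.6600
r_1 = 89.7925 / 396.6600 = 0.226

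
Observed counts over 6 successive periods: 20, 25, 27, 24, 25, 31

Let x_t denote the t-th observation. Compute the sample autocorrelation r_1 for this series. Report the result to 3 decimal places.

Mean x̄ = (20 + 25 + 27 + 24 + 25 + 31)/6 = 25.3333
Σ(x_t−x̄)(x_{t+1}−x̄) = (1.7778) + (-0.5556) + (-2.2222) + (0.4444) + (-1.8889) = -2.4444
Denominator Σ(x_t−x̄)² = 65.3333
r_1 = -2.4444 / 65.3333 = -0.037

-0.037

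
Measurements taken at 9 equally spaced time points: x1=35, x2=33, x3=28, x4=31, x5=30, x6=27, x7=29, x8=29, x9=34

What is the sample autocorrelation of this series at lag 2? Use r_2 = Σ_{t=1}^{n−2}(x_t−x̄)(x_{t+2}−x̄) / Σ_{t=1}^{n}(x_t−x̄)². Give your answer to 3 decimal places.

Mean x̄ = (35 + 33 + 28 + 31 + 30 + 27 + 29 + 29 + 34)/9 = 30.6667
Σ(x_t−x̄)(x_{t+2}−x̄) = (-11.5556) + (0.7778) + (1.7778) + (-1.2222) + (1.1111) + (6.1111) + (-5.5556) = -8.5556
Denominator Σ(x_t−x̄)² = 62.0000
r_2 = -8.5556 / 62.0000 = -0.138

-0.138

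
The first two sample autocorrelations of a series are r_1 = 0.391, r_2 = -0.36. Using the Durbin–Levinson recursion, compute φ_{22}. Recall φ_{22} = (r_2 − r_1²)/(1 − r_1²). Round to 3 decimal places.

-0.605

φ_{22} = (r_2 − r_1²) / (1 − r_1²)
r_1² = (0.391)² = 0.152881
Numerator = -0.36 − 0.1529 = -0.5129; denominator = 1 − 0.1529 = 0.8471
φ_{22} = -0.5129 / 0.8471 = -0.605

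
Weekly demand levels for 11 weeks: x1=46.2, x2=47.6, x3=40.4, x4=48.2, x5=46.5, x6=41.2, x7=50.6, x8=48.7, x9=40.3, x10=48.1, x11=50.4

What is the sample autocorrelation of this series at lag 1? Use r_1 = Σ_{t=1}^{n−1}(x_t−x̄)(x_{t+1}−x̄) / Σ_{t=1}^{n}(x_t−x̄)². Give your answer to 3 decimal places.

-0.339

Mean x̄ = (46.2 + 47.6 + 40.4 + 48.2 + 46.5 + 41.2 + 50.6 + 48.7 + 40.3 + 48.1 + 50.4)/11 = 46.2000
Numerator Σ_{t=1}^{10}(x_t−x̄)(x_{t+1}−x̄) = -49.6000
Denominator Σ(x_t−x̄)² = 146.3600
r_1 = -49.6000 / 146.3600 = -0.339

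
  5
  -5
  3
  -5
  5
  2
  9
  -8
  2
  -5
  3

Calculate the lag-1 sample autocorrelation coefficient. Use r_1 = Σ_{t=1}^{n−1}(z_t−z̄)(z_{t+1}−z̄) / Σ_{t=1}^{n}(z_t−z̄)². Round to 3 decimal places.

-0.561

Mean z̄ = (5 − 5 + 3 − 5 + 5 + 2 + 9 − 8 + 2 − 5 + 3)/11 = 0.5455
Numerator Σ_{t=1}^{10}(z_t−z̄)(z_{t+1}−z̄) = -164.2066
Denominator Σ(z_t−z̄)² = 292.7273
r_1 = -164.2066 / 292.7273 = -0.561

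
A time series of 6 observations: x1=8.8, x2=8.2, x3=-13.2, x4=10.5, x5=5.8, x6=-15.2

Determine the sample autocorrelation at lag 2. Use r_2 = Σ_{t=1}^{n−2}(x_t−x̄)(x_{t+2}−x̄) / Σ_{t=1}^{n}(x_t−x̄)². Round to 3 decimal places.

Mean x̄ = (8.8 + 8.2 − 13.2 + 10.5 + 5.8 − 15.2)/6 = 0.8167
Deviations from mean: 7.9833, 7.3833, -14.0167, 9.6833, 4.9833, -16.0167
Numerator Σ_{t=1}^{4}(x_t−x̄)(x_{t+2}−x̄) = -265.3489
Denominator Σ(x_t−x̄)² = 689.8483
r_2 = -265.3489 / 689.8483 = -0.385

-0.385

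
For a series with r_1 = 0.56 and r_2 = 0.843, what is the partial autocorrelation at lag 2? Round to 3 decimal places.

φ_{22} = (r_2 − r_1²) / (1 − r_1²)
r_1² = (0.56)² = 0.3136
Numerator = 0.843 − 0.3136 = 0.5294; denominator = 1 − 0.3136 = 0.6864
φ_{22} = 0.5294 / 0.6864 = 0.771

0.771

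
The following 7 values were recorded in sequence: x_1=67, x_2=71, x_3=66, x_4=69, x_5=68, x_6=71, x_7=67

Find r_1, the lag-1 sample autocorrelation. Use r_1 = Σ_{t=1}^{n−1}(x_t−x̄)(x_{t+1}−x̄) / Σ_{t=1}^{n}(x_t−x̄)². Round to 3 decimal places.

-0.688

Mean x̄ = (67 + 71 + 66 + 69 + 68 + 71 + 67)/7 = 68.4286
Σ(x_t−x̄)(x_{t+1}−x̄) = (-3.6735) + (-6.2449) + (-1.3878) + (-0.2449) + (-1.1020) + (-3.6735) = -16.3265
Denominator Σ(x_t−x̄)² = 23.7143
r_1 = -16.3265 / 23.7143 = -0.688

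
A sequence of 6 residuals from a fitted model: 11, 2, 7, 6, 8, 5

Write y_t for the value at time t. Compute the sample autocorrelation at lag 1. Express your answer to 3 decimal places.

Mean ȳ = (11 + 2 + 7 + 6 + 8 + 5)/6 = 6.5000
Σ(y_t−ȳ)(y_{t+1}−ȳ) = (-20.2500) + (-2.2500) + (-0.2500) + (-0.7500) + (-2.2500) = -25.7500
Denominator Σ(y_t−ȳ)² = 45.5000
r_1 = -25.7500 / 45.5000 = -0.566

-0.566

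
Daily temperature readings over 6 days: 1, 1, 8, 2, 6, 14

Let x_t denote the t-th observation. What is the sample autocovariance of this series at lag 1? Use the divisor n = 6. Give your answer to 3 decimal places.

0.315

Mean x̄ = (1 + 1 + 8 + 2 + 6 + 14)/6 = 5.3333
Σ_{t=1}^{5}(x_t−x̄)(x_{t+1}−x̄) = 1.8889
γ_1 = 1.8889 / 6 = 0.315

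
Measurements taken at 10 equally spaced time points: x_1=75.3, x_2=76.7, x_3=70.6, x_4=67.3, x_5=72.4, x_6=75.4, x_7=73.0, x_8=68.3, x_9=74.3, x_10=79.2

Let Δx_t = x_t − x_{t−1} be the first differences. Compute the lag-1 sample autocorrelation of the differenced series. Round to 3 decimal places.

0.095

First differences Δx: 1.4, -6.1, -3.3, 5.1, 3.0, -2.4, -4.7, 6.0, 4.9
Mean of differences = 0.4333
Numerator Σ(Δx_t−Δx̄)(Δx_{t+1}−Δx̄) = 16.1922
Denominator Σ(Δx_t−Δx̄)² = 171.2400
r_1(Δx) = 16.1922 / 171.2400 = 0.095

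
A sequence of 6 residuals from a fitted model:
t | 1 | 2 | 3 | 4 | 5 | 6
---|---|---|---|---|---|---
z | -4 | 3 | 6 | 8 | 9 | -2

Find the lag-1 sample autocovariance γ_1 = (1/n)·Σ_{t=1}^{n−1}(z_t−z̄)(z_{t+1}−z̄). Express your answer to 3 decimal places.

Mean z̄ = (-4 + 3 + 6 + 8 + 9 − 2)/6 = 3.3333
Deviations: -7.3333, -0.3333, 2.6667, 4.6667, 5.6667, -5.3333
Σ_{t=1}^{5}(z_t−z̄)(z_{t+1}−z̄) = 10.2222
γ_1 = 10.2222 / 6 = 1.704

1.704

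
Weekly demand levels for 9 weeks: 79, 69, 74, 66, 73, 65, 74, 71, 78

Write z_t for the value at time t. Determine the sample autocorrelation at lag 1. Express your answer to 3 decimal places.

-0.385

Mean z̄ = (79 + 69 + 74 + 66 + 73 + 65 + 74 + 71 + 78)/9 = 72.1111
Numerator Σ_{t=1}^{8}(z_t−z̄)(z_{t+1}−z̄) = -72.6790
Denominator Σ(z_t−z̄)² = 188.8889
r_1 = -72.6790 / 188.8889 = -0.385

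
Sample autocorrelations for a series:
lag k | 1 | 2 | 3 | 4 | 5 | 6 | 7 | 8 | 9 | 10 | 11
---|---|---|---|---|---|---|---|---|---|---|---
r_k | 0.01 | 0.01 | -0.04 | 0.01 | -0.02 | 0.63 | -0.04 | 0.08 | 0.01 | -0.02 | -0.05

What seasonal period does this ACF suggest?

6

The largest autocorrelation is r_6 = 0.63; the remaining lags stay at or below 0.08.
The dominant spike at lag 6 indicates a seasonal period of 6.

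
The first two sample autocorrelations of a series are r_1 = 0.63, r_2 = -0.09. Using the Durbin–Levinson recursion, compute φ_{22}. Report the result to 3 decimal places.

-0.807

φ_{22} = (r_2 − r_1²) / (1 − r_1²)
r_1² = (0.63)² = 0.3969
Numerator = -0.09 − 0.3969 = -0.4869; denominator = 1 − 0.3969 = 0.6031
φ_{22} = -0.4869 / 0.6031 = -0.807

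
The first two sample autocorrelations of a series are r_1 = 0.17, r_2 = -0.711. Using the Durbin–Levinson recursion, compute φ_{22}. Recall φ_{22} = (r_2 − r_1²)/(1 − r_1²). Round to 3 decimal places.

-0.762

φ_{22} = (r_2 − r_1²) / (1 − r_1²)
r_1² = (0.17)² = 0.0289
Numerator = -0.711 − 0.0289 = -0.7399; denominator = 1 − 0.0289 = 0.9711
φ_{22} = -0.7399 / 0.9711 = -0.762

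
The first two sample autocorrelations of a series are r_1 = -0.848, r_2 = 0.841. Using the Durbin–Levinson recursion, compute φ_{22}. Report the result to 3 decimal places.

0.434

φ_{22} = (r_2 − r_1²) / (1 − r_1²)
r_1² = (-0.848)² = 0.719104
Numerator = 0.841 − 0.7191 = 0.1219; denominator = 1 − 0.7191 = 0.2809
φ_{22} = 0.1219 / 0.2809 = 0.434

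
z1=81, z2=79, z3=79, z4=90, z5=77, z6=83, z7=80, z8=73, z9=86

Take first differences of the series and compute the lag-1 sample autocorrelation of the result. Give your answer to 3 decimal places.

-0.552

First differences Δz: -2, 0, 11, -13, 6, -3, -7, 13
Mean of differences = 0.6250
Numerator Σ(Δz_t−Δz̄)(Δz_{t+1}−Δz̄) = -305.6406
Denominator Σ(Δz_t−Δz̄)² = 553.8750
r_1(Δz) = -305.6406 / 553.8750 = -0.552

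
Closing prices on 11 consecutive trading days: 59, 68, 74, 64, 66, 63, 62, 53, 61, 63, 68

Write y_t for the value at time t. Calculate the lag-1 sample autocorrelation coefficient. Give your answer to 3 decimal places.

Mean ȳ = (59 + 68 + 74 + 64 + 66 + 63 + 62 + 53 + 61 + 63 + 68)/11 = 63.7273
Numerator Σ_{t=1}^{10}(y_t−ȳ)(y_{t+1}−ȳ) = 73.3802
Denominator Σ(y_t−ȳ)² = 296.1818
r_1 = 73.3802 / 296.1818 = 0.248

0.248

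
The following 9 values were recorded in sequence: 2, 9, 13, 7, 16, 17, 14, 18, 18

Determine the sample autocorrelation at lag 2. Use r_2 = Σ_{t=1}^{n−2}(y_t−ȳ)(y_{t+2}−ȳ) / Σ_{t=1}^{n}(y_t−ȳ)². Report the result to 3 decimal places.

0.115

Mean ȳ = (2 + 9 + 13 + 7 + 16 + 17 + 14 + 18 + 18)/9 = 12.6667
Numerator Σ_{t=1}^{7}(y_t−ȳ)(y_{t+2}−ȳ) = 28.4444
Denominator Σ(y_t−ȳ)² = 248.0000
r_2 = 28.4444 / 248.0000 = 0.115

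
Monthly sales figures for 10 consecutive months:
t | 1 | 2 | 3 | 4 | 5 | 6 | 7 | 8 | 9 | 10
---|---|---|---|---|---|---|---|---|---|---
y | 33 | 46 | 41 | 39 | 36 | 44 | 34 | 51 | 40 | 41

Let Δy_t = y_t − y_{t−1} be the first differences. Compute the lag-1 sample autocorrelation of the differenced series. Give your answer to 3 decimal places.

First differences Δy: 13, -5, -2, -3, 8, -10, 17, -11, 1
Mean of differences = 0.8889
Numerator Σ(Δy_t−Δȳ)(Δy_{t+1}−Δȳ) = -516.4568
Denominator Σ(Δy_t−Δȳ)² = 774.8889
r_1(Δy) = -516.4568 / 774.8889 = -0.666

-0.666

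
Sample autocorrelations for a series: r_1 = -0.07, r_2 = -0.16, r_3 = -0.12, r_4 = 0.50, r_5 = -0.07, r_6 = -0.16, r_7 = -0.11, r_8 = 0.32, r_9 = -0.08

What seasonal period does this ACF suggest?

4

The largest autocorrelation is r_4 = 0.50, with a weaker echo at lag 8 (0.32); the remaining lags stay at or below -0.07.
The dominant spike at lag 4 indicates a seasonal period of 4.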